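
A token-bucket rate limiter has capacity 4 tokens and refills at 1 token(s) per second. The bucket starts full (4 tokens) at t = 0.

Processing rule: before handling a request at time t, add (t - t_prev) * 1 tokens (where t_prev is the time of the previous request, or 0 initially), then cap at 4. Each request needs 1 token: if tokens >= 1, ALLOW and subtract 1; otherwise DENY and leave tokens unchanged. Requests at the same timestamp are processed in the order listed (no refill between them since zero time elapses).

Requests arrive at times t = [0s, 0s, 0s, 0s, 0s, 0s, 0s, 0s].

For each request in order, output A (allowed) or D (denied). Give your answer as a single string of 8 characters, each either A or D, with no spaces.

Simulating step by step:
  req#1 t=0s: ALLOW
  req#2 t=0s: ALLOW
  req#3 t=0s: ALLOW
  req#4 t=0s: ALLOW
  req#5 t=0s: DENY
  req#6 t=0s: DENY
  req#7 t=0s: DENY
  req#8 t=0s: DENY

Answer: AAAADDDD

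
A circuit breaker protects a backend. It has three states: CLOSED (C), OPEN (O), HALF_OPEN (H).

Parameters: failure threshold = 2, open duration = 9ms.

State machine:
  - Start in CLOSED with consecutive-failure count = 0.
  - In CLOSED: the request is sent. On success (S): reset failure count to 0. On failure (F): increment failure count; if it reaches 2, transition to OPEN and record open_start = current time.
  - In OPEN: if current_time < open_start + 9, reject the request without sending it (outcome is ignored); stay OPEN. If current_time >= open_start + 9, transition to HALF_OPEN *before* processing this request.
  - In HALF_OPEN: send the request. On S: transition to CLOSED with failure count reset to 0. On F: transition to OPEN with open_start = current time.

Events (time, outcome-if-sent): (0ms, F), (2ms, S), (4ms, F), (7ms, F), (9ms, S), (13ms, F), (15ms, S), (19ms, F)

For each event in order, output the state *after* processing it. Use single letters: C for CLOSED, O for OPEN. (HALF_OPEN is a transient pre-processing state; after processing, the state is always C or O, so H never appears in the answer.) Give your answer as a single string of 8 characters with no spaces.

State after each event:
  event#1 t=0ms outcome=F: state=CLOSED
  event#2 t=2ms outcome=S: state=CLOSED
  event#3 t=4ms outcome=F: state=CLOSED
  event#4 t=7ms outcome=F: state=OPEN
  event#5 t=9ms outcome=S: state=OPEN
  event#6 t=13ms outcome=F: state=OPEN
  event#7 t=15ms outcome=S: state=OPEN
  event#8 t=19ms outcome=F: state=OPEN

Answer: CCCOOOOO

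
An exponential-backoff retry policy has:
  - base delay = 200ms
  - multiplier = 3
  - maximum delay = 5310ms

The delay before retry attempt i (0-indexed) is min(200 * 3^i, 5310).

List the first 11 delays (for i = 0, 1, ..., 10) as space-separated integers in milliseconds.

Computing each delay:
  i=0: min(200*3^0, 5310) = 200
  i=1: min(200*3^1, 5310) = 600
  i=2: min(200*3^2, 5310) = 1800
  i=3: min(200*3^3, 5310) = 5310
  i=4: min(200*3^4, 5310) = 5310
  i=5: min(200*3^5, 5310) = 5310
  i=6: min(200*3^6, 5310) = 5310
  i=7: min(200*3^7, 5310) = 5310
  i=8: min(200*3^8, 5310) = 5310
  i=9: min(200*3^9, 5310) = 5310
  i=10: min(200*3^10, 5310) = 5310

Answer: 200 600 1800 5310 5310 5310 5310 5310 5310 5310 5310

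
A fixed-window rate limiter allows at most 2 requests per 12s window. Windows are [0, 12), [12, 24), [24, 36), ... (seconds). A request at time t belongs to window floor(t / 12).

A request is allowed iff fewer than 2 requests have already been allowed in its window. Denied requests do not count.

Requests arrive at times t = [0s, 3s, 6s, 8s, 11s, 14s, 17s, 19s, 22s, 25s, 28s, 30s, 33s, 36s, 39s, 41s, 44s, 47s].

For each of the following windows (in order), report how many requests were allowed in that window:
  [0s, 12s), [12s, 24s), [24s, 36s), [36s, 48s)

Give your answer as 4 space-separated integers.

Answer: 2 2 2 2

Derivation:
Processing requests:
  req#1 t=0s (window 0): ALLOW
  req#2 t=3s (window 0): ALLOW
  req#3 t=6s (window 0): DENY
  req#4 t=8s (window 0): DENY
  req#5 t=11s (window 0): DENY
  req#6 t=14s (window 1): ALLOW
  req#7 t=17s (window 1): ALLOW
  req#8 t=19s (window 1): DENY
  req#9 t=22s (window 1): DENY
  req#10 t=25s (window 2): ALLOW
  req#11 t=28s (window 2): ALLOW
  req#12 t=30s (window 2): DENY
  req#13 t=33s (window 2): DENY
  req#14 t=36s (window 3): ALLOW
  req#15 t=39s (window 3): ALLOW
  req#16 t=41s (window 3): DENY
  req#17 t=44s (window 3): DENY
  req#18 t=47s (window 3): DENY

Allowed counts by window: 2 2 2 2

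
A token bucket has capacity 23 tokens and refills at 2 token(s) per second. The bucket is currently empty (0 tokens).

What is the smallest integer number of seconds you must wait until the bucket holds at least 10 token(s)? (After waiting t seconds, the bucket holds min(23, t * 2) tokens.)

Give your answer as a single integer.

Need t * 2 >= 10, so t >= 10/2.
Smallest integer t = ceil(10/2) = 5.

Answer: 5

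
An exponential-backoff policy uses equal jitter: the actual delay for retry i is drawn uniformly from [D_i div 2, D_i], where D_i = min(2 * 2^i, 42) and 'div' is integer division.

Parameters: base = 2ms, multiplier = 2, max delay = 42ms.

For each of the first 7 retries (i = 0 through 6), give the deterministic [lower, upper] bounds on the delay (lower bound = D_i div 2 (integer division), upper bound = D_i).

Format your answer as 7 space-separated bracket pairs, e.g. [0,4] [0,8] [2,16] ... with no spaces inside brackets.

Answer: [1,2] [2,4] [4,8] [8,16] [16,32] [21,42] [21,42]

Derivation:
Computing bounds per retry:
  i=0: D_i=min(2*2^0,42)=2, bounds=[1,2]
  i=1: D_i=min(2*2^1,42)=4, bounds=[2,4]
  i=2: D_i=min(2*2^2,42)=8, bounds=[4,8]
  i=3: D_i=min(2*2^3,42)=16, bounds=[8,16]
  i=4: D_i=min(2*2^4,42)=32, bounds=[16,32]
  i=5: D_i=min(2*2^5,42)=42, bounds=[21,42]
  i=6: D_i=min(2*2^6,42)=42, bounds=[21,42]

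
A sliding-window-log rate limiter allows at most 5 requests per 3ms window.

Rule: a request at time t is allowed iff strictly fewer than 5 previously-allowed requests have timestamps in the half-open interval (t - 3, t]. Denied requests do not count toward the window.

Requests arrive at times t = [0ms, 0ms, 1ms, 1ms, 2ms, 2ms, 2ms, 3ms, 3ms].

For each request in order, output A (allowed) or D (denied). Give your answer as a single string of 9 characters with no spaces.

Answer: AAAAADDAA

Derivation:
Tracking allowed requests in the window:
  req#1 t=0ms: ALLOW
  req#2 t=0ms: ALLOW
  req#3 t=1ms: ALLOW
  req#4 t=1ms: ALLOW
  req#5 t=2ms: ALLOW
  req#6 t=2ms: DENY
  req#7 t=2ms: DENY
  req#8 t=3ms: ALLOW
  req#9 t=3ms: ALLOW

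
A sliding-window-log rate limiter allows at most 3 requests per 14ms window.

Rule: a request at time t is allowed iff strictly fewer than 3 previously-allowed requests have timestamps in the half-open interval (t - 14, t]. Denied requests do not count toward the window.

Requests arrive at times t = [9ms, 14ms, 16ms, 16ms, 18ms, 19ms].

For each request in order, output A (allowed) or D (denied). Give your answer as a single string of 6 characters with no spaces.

Tracking allowed requests in the window:
  req#1 t=9ms: ALLOW
  req#2 t=14ms: ALLOW
  req#3 t=16ms: ALLOW
  req#4 t=16ms: DENY
  req#5 t=18ms: DENY
  req#6 t=19ms: DENY

Answer: AAADDD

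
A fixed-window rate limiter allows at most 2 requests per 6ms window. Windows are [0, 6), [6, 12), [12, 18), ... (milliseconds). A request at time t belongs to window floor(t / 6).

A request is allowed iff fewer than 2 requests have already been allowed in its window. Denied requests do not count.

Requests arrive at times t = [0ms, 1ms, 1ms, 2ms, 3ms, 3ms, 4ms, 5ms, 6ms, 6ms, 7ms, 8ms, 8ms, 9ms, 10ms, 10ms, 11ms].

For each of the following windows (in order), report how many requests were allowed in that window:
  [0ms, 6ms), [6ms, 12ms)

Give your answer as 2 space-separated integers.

Answer: 2 2

Derivation:
Processing requests:
  req#1 t=0ms (window 0): ALLOW
  req#2 t=1ms (window 0): ALLOW
  req#3 t=1ms (window 0): DENY
  req#4 t=2ms (window 0): DENY
  req#5 t=3ms (window 0): DENY
  req#6 t=3ms (window 0): DENY
  req#7 t=4ms (window 0): DENY
  req#8 t=5ms (window 0): DENY
  req#9 t=6ms (window 1): ALLOW
  req#10 t=6ms (window 1): ALLOW
  req#11 t=7ms (window 1): DENY
  req#12 t=8ms (window 1): DENY
  req#13 t=8ms (window 1): DENY
  req#14 t=9ms (window 1): DENY
  req#15 t=10ms (window 1): DENY
  req#16 t=10ms (window 1): DENY
  req#17 t=11ms (window 1): DENY

Allowed counts by window: 2 2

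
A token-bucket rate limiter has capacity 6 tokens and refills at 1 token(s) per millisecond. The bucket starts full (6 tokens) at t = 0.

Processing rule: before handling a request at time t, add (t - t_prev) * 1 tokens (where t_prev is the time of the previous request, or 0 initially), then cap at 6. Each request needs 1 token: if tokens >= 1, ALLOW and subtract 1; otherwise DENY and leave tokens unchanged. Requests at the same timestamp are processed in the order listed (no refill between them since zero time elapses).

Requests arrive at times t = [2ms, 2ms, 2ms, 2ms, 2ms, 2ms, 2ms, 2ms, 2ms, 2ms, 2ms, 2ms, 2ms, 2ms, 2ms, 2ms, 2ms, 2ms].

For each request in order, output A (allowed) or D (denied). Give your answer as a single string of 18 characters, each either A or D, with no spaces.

Simulating step by step:
  req#1 t=2ms: ALLOW
  req#2 t=2ms: ALLOW
  req#3 t=2ms: ALLOW
  req#4 t=2ms: ALLOW
  req#5 t=2ms: ALLOW
  req#6 t=2ms: ALLOW
  req#7 t=2ms: DENY
  req#8 t=2ms: DENY
  req#9 t=2ms: DENY
  req#10 t=2ms: DENY
  req#11 t=2ms: DENY
  req#12 t=2ms: DENY
  req#13 t=2ms: DENY
  req#14 t=2ms: DENY
  req#15 t=2ms: DENY
  req#16 t=2ms: DENY
  req#17 t=2ms: DENY
  req#18 t=2ms: DENY

Answer: AAAAAADDDDDDDDDDDD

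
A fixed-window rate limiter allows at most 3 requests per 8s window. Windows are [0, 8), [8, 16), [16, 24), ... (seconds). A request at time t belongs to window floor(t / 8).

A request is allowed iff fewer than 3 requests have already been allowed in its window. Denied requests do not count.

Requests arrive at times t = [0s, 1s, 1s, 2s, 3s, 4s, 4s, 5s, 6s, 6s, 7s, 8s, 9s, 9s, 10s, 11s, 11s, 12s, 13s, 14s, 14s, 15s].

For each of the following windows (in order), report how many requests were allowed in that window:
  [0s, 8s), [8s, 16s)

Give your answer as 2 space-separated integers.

Processing requests:
  req#1 t=0s (window 0): ALLOW
  req#2 t=1s (window 0): ALLOW
  req#3 t=1s (window 0): ALLOW
  req#4 t=2s (window 0): DENY
  req#5 t=3s (window 0): DENY
  req#6 t=4s (window 0): DENY
  req#7 t=4s (window 0): DENY
  req#8 t=5s (window 0): DENY
  req#9 t=6s (window 0): DENY
  req#10 t=6s (window 0): DENY
  req#11 t=7s (window 0): DENY
  req#12 t=8s (window 1): ALLOW
  req#13 t=9s (window 1): ALLOW
  req#14 t=9s (window 1): ALLOW
  req#15 t=10s (window 1): DENY
  req#16 t=11s (window 1): DENY
  req#17 t=11s (window 1): DENY
  req#18 t=12s (window 1): DENY
  req#19 t=13s (window 1): DENY
  req#20 t=14s (window 1): DENY
  req#21 t=14s (window 1): DENY
  req#22 t=15s (window 1): DENY

Allowed counts by window: 3 3

Answer: 3 3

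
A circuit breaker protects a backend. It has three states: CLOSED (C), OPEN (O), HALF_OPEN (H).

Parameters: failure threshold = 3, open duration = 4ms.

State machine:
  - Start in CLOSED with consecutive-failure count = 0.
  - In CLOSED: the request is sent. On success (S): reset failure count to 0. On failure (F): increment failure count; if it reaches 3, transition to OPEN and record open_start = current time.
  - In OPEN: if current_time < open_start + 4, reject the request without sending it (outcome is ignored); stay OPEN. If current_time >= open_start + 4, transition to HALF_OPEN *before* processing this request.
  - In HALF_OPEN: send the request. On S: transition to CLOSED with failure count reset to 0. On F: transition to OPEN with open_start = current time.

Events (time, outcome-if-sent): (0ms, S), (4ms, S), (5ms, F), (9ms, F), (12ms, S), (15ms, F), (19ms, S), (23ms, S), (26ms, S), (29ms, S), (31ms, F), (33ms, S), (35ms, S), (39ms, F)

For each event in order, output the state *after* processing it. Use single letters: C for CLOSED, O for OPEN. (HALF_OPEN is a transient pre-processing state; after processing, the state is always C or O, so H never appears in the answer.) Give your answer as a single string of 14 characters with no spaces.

Answer: CCCCCCCCCCCCCC

Derivation:
State after each event:
  event#1 t=0ms outcome=S: state=CLOSED
  event#2 t=4ms outcome=S: state=CLOSED
  event#3 t=5ms outcome=F: state=CLOSED
  event#4 t=9ms outcome=F: state=CLOSED
  event#5 t=12ms outcome=S: state=CLOSED
  event#6 t=15ms outcome=F: state=CLOSED
  event#7 t=19ms outcome=S: state=CLOSED
  event#8 t=23ms outcome=S: state=CLOSED
  event#9 t=26ms outcome=S: state=CLOSED
  event#10 t=29ms outcome=S: state=CLOSED
  event#11 t=31ms outcome=F: state=CLOSED
  event#12 t=33ms outcome=S: state=CLOSED
  event#13 t=35ms outcome=S: state=CLOSED
  event#14 t=39ms outcome=F: state=CLOSED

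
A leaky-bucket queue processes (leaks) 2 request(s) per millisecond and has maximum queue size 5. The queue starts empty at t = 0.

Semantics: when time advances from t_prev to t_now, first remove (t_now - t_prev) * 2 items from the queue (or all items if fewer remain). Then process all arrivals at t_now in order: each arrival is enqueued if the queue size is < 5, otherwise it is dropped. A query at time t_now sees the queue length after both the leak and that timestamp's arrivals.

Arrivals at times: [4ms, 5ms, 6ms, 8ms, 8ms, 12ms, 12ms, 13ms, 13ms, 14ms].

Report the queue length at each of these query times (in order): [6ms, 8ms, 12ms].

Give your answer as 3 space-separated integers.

Queue lengths at query times:
  query t=6ms: backlog = 1
  query t=8ms: backlog = 2
  query t=12ms: backlog = 2

Answer: 1 2 2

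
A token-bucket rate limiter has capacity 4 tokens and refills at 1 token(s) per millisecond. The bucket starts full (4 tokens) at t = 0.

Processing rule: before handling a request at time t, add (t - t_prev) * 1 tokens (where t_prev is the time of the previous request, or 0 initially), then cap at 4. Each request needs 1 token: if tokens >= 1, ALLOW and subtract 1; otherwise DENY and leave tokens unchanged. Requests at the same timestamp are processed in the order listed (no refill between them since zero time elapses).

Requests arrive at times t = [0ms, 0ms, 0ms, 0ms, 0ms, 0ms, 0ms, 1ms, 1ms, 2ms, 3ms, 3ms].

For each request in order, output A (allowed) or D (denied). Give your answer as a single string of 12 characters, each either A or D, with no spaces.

Answer: AAAADDDADAAD

Derivation:
Simulating step by step:
  req#1 t=0ms: ALLOW
  req#2 t=0ms: ALLOW
  req#3 t=0ms: ALLOW
  req#4 t=0ms: ALLOW
  req#5 t=0ms: DENY
  req#6 t=0ms: DENY
  req#7 t=0ms: DENY
  req#8 t=1ms: ALLOW
  req#9 t=1ms: DENY
  req#10 t=2ms: ALLOW
  req#11 t=3ms: ALLOW
  req#12 t=3ms: DENY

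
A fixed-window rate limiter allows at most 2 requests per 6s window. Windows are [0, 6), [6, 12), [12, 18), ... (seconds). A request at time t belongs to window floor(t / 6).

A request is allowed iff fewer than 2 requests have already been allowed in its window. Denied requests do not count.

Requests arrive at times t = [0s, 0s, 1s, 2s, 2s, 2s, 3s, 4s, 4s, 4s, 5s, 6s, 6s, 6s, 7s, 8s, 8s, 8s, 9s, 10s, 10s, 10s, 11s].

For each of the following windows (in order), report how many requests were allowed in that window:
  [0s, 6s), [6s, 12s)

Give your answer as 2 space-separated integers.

Processing requests:
  req#1 t=0s (window 0): ALLOW
  req#2 t=0s (window 0): ALLOW
  req#3 t=1s (window 0): DENY
  req#4 t=2s (window 0): DENY
  req#5 t=2s (window 0): DENY
  req#6 t=2s (window 0): DENY
  req#7 t=3s (window 0): DENY
  req#8 t=4s (window 0): DENY
  req#9 t=4s (window 0): DENY
  req#10 t=4s (window 0): DENY
  req#11 t=5s (window 0): DENY
  req#12 t=6s (window 1): ALLOW
  req#13 t=6s (window 1): ALLOW
  req#14 t=6s (window 1): DENY
  req#15 t=7s (window 1): DENY
  req#16 t=8s (window 1): DENY
  req#17 t=8s (window 1): DENY
  req#18 t=8s (window 1): DENY
  req#19 t=9s (window 1): DENY
  req#20 t=10s (window 1): DENY
  req#21 t=10s (window 1): DENY
  req#22 t=10s (window 1): DENY
  req#23 t=11s (window 1): DENY

Allowed counts by window: 2 2

Answer: 2 2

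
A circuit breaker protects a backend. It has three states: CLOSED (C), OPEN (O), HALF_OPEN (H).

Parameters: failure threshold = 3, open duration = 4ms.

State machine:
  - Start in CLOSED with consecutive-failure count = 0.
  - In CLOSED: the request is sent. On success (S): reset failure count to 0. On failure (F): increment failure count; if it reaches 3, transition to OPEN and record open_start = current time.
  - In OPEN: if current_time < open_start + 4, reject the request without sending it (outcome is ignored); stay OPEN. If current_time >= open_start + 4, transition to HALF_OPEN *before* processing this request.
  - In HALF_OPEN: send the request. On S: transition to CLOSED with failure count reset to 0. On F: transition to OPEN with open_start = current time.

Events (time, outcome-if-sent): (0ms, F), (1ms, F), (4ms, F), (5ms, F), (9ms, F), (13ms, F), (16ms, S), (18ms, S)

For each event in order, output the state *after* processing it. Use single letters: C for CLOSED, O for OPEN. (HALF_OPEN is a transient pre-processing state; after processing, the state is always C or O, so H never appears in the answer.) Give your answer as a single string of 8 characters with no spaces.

Answer: CCOOOOOC

Derivation:
State after each event:
  event#1 t=0ms outcome=F: state=CLOSED
  event#2 t=1ms outcome=F: state=CLOSED
  event#3 t=4ms outcome=F: state=OPEN
  event#4 t=5ms outcome=F: state=OPEN
  event#5 t=9ms outcome=F: state=OPEN
  event#6 t=13ms outcome=F: state=OPEN
  event#7 t=16ms outcome=S: state=OPEN
  event#8 t=18ms outcome=S: state=CLOSED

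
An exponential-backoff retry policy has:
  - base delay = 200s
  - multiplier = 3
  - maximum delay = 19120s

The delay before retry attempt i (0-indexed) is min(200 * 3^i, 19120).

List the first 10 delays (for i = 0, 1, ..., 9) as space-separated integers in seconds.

Answer: 200 600 1800 5400 16200 19120 19120 19120 19120 19120

Derivation:
Computing each delay:
  i=0: min(200*3^0, 19120) = 200
  i=1: min(200*3^1, 19120) = 600
  i=2: min(200*3^2, 19120) = 1800
  i=3: min(200*3^3, 19120) = 5400
  i=4: min(200*3^4, 19120) = 16200
  i=5: min(200*3^5, 19120) = 19120
  i=6: min(200*3^6, 19120) = 19120
  i=7: min(200*3^7, 19120) = 19120
  i=8: min(200*3^8, 19120) = 19120
  i=9: min(200*3^9, 19120) = 19120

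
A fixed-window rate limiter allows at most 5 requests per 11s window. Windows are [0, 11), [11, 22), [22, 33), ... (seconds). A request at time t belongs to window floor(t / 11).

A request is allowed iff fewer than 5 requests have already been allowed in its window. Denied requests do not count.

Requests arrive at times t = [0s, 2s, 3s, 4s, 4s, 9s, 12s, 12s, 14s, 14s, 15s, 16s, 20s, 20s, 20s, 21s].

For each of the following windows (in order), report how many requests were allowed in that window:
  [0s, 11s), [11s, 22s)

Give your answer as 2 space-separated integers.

Processing requests:
  req#1 t=0s (window 0): ALLOW
  req#2 t=2s (window 0): ALLOW
  req#3 t=3s (window 0): ALLOW
  req#4 t=4s (window 0): ALLOW
  req#5 t=4s (window 0): ALLOW
  req#6 t=9s (window 0): DENY
  req#7 t=12s (window 1): ALLOW
  req#8 t=12s (window 1): ALLOW
  req#9 t=14s (window 1): ALLOW
  req#10 t=14s (window 1): ALLOW
  req#11 t=15s (window 1): ALLOW
  req#12 t=16s (window 1): DENY
  req#13 t=20s (window 1): DENY
  req#14 t=20s (window 1): DENY
  req#15 t=20s (window 1): DENY
  req#16 t=21s (window 1): DENY

Allowed counts by window: 5 5

Answer: 5 5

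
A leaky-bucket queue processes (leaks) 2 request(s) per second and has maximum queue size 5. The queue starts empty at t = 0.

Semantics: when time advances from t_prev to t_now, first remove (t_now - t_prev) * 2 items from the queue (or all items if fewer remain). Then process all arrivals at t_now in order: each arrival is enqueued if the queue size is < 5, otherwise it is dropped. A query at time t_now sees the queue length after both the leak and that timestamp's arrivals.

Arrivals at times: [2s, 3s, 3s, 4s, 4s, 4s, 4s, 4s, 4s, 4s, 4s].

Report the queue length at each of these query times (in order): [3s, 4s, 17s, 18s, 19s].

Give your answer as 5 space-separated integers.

Queue lengths at query times:
  query t=3s: backlog = 2
  query t=4s: backlog = 5
  query t=17s: backlog = 0
  query t=18s: backlog = 0
  query t=19s: backlog = 0

Answer: 2 5 0 0 0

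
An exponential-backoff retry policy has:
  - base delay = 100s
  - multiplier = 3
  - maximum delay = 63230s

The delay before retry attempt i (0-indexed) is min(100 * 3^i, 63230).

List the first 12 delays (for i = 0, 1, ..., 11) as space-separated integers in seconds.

Computing each delay:
  i=0: min(100*3^0, 63230) = 100
  i=1: min(100*3^1, 63230) = 300
  i=2: min(100*3^2, 63230) = 900
  i=3: min(100*3^3, 63230) = 2700
  i=4: min(100*3^4, 63230) = 8100
  i=5: min(100*3^5, 63230) = 24300
  i=6: min(100*3^6, 63230) = 63230
  i=7: min(100*3^7, 63230) = 63230
  i=8: min(100*3^8, 63230) = 63230
  i=9: min(100*3^9, 63230) = 63230
  i=10: min(100*3^10, 63230) = 63230
  i=11: min(100*3^11, 63230) = 63230

Answer: 100 300 900 2700 8100 24300 63230 63230 63230 63230 63230 63230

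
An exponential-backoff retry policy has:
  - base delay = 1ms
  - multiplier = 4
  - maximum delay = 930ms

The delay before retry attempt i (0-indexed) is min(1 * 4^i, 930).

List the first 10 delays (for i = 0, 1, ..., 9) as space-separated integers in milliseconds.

Computing each delay:
  i=0: min(1*4^0, 930) = 1
  i=1: min(1*4^1, 930) = 4
  i=2: min(1*4^2, 930) = 16
  i=3: min(1*4^3, 930) = 64
  i=4: min(1*4^4, 930) = 256
  i=5: min(1*4^5, 930) = 930
  i=6: min(1*4^6, 930) = 930
  i=7: min(1*4^7, 930) = 930
  i=8: min(1*4^8, 930) = 930
  i=9: min(1*4^9, 930) = 930

Answer: 1 4 16 64 256 930 930 930 930 930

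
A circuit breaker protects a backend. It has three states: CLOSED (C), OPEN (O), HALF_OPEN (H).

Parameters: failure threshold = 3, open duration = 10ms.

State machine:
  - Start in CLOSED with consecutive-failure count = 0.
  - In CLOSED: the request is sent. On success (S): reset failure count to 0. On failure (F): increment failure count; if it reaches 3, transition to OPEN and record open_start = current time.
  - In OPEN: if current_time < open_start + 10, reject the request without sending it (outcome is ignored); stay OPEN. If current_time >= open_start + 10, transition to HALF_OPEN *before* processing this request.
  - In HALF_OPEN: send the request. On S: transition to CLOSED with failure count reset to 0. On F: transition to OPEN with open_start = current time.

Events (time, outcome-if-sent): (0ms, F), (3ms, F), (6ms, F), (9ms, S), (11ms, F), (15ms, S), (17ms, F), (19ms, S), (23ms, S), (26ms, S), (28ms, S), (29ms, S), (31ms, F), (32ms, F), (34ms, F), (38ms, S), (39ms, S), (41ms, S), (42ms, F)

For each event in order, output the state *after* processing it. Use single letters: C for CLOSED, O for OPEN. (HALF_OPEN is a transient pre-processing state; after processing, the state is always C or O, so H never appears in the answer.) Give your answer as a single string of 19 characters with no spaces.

Answer: CCOOOOOOOOCCCCOOOOO

Derivation:
State after each event:
  event#1 t=0ms outcome=F: state=CLOSED
  event#2 t=3ms outcome=F: state=CLOSED
  event#3 t=6ms outcome=F: state=OPEN
  event#4 t=9ms outcome=S: state=OPEN
  event#5 t=11ms outcome=F: state=OPEN
  event#6 t=15ms outcome=S: state=OPEN
  event#7 t=17ms outcome=F: state=OPEN
  event#8 t=19ms outcome=S: state=OPEN
  event#9 t=23ms outcome=S: state=OPEN
  event#10 t=26ms outcome=S: state=OPEN
  event#11 t=28ms outcome=S: state=CLOSED
  event#12 t=29ms outcome=S: state=CLOSED
  event#13 t=31ms outcome=F: state=CLOSED
  event#14 t=32ms outcome=F: state=CLOSED
  event#15 t=34ms outcome=F: state=OPEN
  event#16 t=38ms outcome=S: state=OPEN
  event#17 t=39ms outcome=S: state=OPEN
  event#18 t=41ms outcome=S: state=OPEN
  event#19 t=42ms outcome=F: state=OPEN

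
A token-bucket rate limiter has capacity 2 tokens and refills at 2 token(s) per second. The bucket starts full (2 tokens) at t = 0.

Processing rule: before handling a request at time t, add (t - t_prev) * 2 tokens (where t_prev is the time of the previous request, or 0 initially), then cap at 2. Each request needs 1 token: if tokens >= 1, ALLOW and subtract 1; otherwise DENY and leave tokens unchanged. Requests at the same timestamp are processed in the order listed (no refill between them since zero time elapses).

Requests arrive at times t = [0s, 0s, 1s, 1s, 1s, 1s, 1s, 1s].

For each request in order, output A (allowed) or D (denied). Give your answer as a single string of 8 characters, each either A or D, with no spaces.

Answer: AAAADDDD

Derivation:
Simulating step by step:
  req#1 t=0s: ALLOW
  req#2 t=0s: ALLOW
  req#3 t=1s: ALLOW
  req#4 t=1s: ALLOW
  req#5 t=1s: DENY
  req#6 t=1s: DENY
  req#7 t=1s: DENY
  req#8 t=1s: DENY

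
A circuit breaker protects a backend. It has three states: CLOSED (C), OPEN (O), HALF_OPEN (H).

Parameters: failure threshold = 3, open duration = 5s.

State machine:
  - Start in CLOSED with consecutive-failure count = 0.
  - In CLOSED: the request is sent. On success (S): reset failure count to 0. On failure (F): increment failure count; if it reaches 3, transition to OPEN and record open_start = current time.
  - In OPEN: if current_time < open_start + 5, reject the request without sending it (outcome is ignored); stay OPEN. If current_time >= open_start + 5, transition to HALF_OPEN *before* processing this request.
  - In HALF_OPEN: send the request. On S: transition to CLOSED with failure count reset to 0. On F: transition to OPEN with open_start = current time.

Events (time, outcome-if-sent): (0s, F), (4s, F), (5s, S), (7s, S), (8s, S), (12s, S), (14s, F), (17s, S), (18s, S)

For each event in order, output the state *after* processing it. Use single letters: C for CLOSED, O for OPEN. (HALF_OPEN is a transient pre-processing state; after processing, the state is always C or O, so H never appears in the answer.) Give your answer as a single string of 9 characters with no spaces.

Answer: CCCCCCCCC

Derivation:
State after each event:
  event#1 t=0s outcome=F: state=CLOSED
  event#2 t=4s outcome=F: state=CLOSED
  event#3 t=5s outcome=S: state=CLOSED
  event#4 t=7s outcome=S: state=CLOSED
  event#5 t=8s outcome=S: state=CLOSED
  event#6 t=12s outcome=S: state=CLOSED
  event#7 t=14s outcome=F: state=CLOSED
  event#8 t=17s outcome=S: state=CLOSED
  event#9 t=18s outcome=S: state=CLOSED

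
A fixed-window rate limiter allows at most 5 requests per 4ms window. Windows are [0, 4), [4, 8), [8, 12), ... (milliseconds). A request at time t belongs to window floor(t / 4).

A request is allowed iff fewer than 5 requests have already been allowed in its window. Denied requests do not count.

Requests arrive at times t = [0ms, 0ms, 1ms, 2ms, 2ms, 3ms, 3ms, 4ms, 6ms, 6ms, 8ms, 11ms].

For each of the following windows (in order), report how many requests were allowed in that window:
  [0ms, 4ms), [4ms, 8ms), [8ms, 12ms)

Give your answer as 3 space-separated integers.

Processing requests:
  req#1 t=0ms (window 0): ALLOW
  req#2 t=0ms (window 0): ALLOW
  req#3 t=1ms (window 0): ALLOW
  req#4 t=2ms (window 0): ALLOW
  req#5 t=2ms (window 0): ALLOW
  req#6 t=3ms (window 0): DENY
  req#7 t=3ms (window 0): DENY
  req#8 t=4ms (window 1): ALLOW
  req#9 t=6ms (window 1): ALLOW
  req#10 t=6ms (window 1): ALLOW
  req#11 t=8ms (window 2): ALLOW
  req#12 t=11ms (window 2): ALLOW

Allowed counts by window: 5 3 2

Answer: 5 3 2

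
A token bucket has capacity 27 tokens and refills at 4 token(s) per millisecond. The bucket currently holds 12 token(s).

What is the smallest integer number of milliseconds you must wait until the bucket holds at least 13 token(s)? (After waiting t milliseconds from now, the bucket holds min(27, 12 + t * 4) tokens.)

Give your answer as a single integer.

Need 12 + t * 4 >= 13, so t >= 1/4.
Smallest integer t = ceil(1/4) = 1.

Answer: 1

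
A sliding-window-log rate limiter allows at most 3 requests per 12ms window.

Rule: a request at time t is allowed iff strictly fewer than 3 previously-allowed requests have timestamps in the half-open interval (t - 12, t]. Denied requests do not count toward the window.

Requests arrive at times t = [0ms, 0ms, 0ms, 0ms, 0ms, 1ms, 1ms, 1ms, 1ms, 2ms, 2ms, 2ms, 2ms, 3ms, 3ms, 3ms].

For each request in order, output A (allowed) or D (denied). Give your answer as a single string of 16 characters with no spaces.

Tracking allowed requests in the window:
  req#1 t=0ms: ALLOW
  req#2 t=0ms: ALLOW
  req#3 t=0ms: ALLOW
  req#4 t=0ms: DENY
  req#5 t=0ms: DENY
  req#6 t=1ms: DENY
  req#7 t=1ms: DENY
  req#8 t=1ms: DENY
  req#9 t=1ms: DENY
  req#10 t=2ms: DENY
  req#11 t=2ms: DENY
  req#12 t=2ms: DENY
  req#13 t=2ms: DENY
  req#14 t=3ms: DENY
  req#15 t=3ms: DENY
  req#16 t=3ms: DENY

Answer: AAADDDDDDDDDDDDD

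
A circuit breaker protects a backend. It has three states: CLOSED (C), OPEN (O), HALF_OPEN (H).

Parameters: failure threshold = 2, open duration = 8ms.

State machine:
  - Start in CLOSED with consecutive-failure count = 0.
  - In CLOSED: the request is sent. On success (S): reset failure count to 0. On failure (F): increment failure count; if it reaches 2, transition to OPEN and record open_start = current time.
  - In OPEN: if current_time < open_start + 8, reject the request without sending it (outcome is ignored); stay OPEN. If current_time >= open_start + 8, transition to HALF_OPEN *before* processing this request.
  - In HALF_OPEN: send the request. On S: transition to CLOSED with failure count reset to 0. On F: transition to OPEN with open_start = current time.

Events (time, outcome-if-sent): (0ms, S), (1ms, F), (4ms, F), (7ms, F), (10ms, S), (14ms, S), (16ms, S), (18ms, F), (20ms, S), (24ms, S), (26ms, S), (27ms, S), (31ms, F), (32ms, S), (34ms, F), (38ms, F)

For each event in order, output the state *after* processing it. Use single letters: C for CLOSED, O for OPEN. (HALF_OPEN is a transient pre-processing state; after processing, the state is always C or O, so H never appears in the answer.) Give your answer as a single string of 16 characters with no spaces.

Answer: CCOOOCCCCCCCCCCO

Derivation:
State after each event:
  event#1 t=0ms outcome=S: state=CLOSED
  event#2 t=1ms outcome=F: state=CLOSED
  event#3 t=4ms outcome=F: state=OPEN
  event#4 t=7ms outcome=F: state=OPEN
  event#5 t=10ms outcome=S: state=OPEN
  event#6 t=14ms outcome=S: state=CLOSED
  event#7 t=16ms outcome=S: state=CLOSED
  event#8 t=18ms outcome=F: state=CLOSED
  event#9 t=20ms outcome=S: state=CLOSED
  event#10 t=24ms outcome=S: state=CLOSED
  event#11 t=26ms outcome=S: state=CLOSED
  event#12 t=27ms outcome=S: state=CLOSED
  event#13 t=31ms outcome=F: state=CLOSED
  event#14 t=32ms outcome=S: state=CLOSED
  event#15 t=34ms outcome=F: state=CLOSED
  event#16 t=38ms outcome=F: state=OPEN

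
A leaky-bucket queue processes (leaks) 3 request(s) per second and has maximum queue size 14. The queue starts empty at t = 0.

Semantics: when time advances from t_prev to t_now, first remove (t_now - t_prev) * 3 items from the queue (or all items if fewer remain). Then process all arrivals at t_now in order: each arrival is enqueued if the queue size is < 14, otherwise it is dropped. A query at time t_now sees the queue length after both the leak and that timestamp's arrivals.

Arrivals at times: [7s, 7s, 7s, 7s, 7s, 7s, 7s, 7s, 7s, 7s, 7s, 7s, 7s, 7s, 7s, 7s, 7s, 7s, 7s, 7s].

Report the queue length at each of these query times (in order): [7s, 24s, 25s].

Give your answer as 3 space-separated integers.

Queue lengths at query times:
  query t=7s: backlog = 14
  query t=24s: backlog = 0
  query t=25s: backlog = 0

Answer: 14 0 0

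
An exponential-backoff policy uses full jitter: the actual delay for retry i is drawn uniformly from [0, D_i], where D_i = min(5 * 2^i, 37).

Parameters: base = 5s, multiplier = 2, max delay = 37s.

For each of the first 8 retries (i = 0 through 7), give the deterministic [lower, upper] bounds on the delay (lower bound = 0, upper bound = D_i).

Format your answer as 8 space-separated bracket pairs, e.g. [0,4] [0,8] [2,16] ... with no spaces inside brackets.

Answer: [0,5] [0,10] [0,20] [0,37] [0,37] [0,37] [0,37] [0,37]

Derivation:
Computing bounds per retry:
  i=0: D_i=min(5*2^0,37)=5, bounds=[0,5]
  i=1: D_i=min(5*2^1,37)=10, bounds=[0,10]
  i=2: D_i=min(5*2^2,37)=20, bounds=[0,20]
  i=3: D_i=min(5*2^3,37)=37, bounds=[0,37]
  i=4: D_i=min(5*2^4,37)=37, bounds=[0,37]
  i=5: D_i=min(5*2^5,37)=37, bounds=[0,37]
  i=6: D_i=min(5*2^6,37)=37, bounds=[0,37]
  i=7: D_i=min(5*2^7,37)=37, bounds=[0,37]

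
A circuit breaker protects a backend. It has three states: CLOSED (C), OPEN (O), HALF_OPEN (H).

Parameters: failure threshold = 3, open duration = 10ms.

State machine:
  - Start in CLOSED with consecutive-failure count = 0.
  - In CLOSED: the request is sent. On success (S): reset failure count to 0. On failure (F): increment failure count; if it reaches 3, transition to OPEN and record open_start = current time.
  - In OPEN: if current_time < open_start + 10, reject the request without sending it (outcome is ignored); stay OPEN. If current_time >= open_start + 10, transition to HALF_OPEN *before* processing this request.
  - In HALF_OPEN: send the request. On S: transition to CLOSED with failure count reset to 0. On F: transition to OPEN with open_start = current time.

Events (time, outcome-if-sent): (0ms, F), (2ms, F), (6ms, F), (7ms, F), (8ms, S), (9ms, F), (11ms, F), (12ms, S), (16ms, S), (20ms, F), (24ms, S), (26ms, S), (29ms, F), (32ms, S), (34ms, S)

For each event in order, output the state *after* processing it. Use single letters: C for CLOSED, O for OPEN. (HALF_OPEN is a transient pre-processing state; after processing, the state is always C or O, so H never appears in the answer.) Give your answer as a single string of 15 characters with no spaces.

Answer: CCOOOOOOCCCCCCC

Derivation:
State after each event:
  event#1 t=0ms outcome=F: state=CLOSED
  event#2 t=2ms outcome=F: state=CLOSED
  event#3 t=6ms outcome=F: state=OPEN
  event#4 t=7ms outcome=F: state=OPEN
  event#5 t=8ms outcome=S: state=OPEN
  event#6 t=9ms outcome=F: state=OPEN
  event#7 t=11ms outcome=F: state=OPEN
  event#8 t=12ms outcome=S: state=OPEN
  event#9 t=16ms outcome=S: state=CLOSED
  event#10 t=20ms outcome=F: state=CLOSED
  event#11 t=24ms outcome=S: state=CLOSED
  event#12 t=26ms outcome=S: state=CLOSED
  event#13 t=29ms outcome=F: state=CLOSED
  event#14 t=32ms outcome=S: state=CLOSED
  event#15 t=34ms outcome=S: state=CLOSED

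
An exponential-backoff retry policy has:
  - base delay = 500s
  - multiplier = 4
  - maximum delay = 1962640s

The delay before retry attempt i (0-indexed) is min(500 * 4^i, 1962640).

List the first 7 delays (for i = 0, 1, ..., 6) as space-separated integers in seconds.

Answer: 500 2000 8000 32000 128000 512000 1962640

Derivation:
Computing each delay:
  i=0: min(500*4^0, 1962640) = 500
  i=1: min(500*4^1, 1962640) = 2000
  i=2: min(500*4^2, 1962640) = 8000
  i=3: min(500*4^3, 1962640) = 32000
  i=4: min(500*4^4, 1962640) = 128000
  i=5: min(500*4^5, 1962640) = 512000
  i=6: min(500*4^6, 1962640) = 1962640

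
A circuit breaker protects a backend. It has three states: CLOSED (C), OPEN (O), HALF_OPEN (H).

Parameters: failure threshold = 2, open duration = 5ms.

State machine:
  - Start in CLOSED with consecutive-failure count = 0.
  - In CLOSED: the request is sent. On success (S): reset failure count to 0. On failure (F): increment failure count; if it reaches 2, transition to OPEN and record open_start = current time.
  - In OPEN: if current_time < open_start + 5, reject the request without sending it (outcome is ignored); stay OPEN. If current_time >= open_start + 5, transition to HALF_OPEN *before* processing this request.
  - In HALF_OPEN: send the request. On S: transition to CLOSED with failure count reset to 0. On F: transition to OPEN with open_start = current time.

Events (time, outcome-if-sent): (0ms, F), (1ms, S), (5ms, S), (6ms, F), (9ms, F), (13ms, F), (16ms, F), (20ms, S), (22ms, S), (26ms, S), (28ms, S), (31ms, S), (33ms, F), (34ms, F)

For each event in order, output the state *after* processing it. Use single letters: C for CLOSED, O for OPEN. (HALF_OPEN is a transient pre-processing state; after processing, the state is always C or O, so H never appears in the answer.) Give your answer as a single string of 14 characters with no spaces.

State after each event:
  event#1 t=0ms outcome=F: state=CLOSED
  event#2 t=1ms outcome=S: state=CLOSED
  event#3 t=5ms outcome=S: state=CLOSED
  event#4 t=6ms outcome=F: state=CLOSED
  event#5 t=9ms outcome=F: state=OPEN
  event#6 t=13ms outcome=F: state=OPEN
  event#7 t=16ms outcome=F: state=OPEN
  event#8 t=20ms outcome=S: state=OPEN
  event#9 t=22ms outcome=S: state=CLOSED
  event#10 t=26ms outcome=S: state=CLOSED
  event#11 t=28ms outcome=S: state=CLOSED
  event#12 t=31ms outcome=S: state=CLOSED
  event#13 t=33ms outcome=F: state=CLOSED
  event#14 t=34ms outcome=F: state=OPEN

Answer: CCCCOOOOCCCCCO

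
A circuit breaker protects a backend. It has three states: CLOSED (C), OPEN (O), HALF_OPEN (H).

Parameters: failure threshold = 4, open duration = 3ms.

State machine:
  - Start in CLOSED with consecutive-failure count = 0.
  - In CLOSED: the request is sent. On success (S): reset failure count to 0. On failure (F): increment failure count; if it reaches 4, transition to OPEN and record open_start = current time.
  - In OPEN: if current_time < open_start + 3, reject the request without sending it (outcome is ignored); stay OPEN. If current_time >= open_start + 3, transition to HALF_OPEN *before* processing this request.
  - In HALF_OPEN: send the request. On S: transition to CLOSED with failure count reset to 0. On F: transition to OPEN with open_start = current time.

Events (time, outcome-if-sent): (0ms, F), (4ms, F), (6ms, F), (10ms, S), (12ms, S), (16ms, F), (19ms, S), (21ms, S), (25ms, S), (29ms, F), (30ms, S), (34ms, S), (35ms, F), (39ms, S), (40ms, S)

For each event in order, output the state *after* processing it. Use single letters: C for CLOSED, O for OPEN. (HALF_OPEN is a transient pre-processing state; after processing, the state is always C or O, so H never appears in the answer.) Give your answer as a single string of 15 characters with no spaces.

State after each event:
  event#1 t=0ms outcome=F: state=CLOSED
  event#2 t=4ms outcome=F: state=CLOSED
  event#3 t=6ms outcome=F: state=CLOSED
  event#4 t=10ms outcome=S: state=CLOSED
  event#5 t=12ms outcome=S: state=CLOSED
  event#6 t=16ms outcome=F: state=CLOSED
  event#7 t=19ms outcome=S: state=CLOSED
  event#8 t=21ms outcome=S: state=CLOSED
  event#9 t=25ms outcome=S: state=CLOSED
  event#10 t=29ms outcome=F: state=CLOSED
  event#11 t=30ms outcome=S: state=CLOSED
  event#12 t=34ms outcome=S: state=CLOSED
  event#13 t=35ms outcome=F: state=CLOSED
  event#14 t=39ms outcome=S: state=CLOSED
  event#15 t=40ms outcome=S: state=CLOSED

Answer: CCCCCCCCCCCCCCC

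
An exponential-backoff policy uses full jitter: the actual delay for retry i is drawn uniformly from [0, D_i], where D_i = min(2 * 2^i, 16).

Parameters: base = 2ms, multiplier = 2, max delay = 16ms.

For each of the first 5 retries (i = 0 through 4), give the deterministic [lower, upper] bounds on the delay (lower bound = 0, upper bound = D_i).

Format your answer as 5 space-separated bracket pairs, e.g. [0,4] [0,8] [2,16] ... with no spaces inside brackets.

Answer: [0,2] [0,4] [0,8] [0,16] [0,16]

Derivation:
Computing bounds per retry:
  i=0: D_i=min(2*2^0,16)=2, bounds=[0,2]
  i=1: D_i=min(2*2^1,16)=4, bounds=[0,4]
  i=2: D_i=min(2*2^2,16)=8, bounds=[0,8]
  i=3: D_i=min(2*2^3,16)=16, bounds=[0,16]
  i=4: D_i=min(2*2^4,16)=16, bounds=[0,16]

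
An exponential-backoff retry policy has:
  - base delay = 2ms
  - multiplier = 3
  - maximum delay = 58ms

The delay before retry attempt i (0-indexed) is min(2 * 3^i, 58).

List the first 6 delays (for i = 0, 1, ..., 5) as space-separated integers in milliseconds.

Computing each delay:
  i=0: min(2*3^0, 58) = 2
  i=1: min(2*3^1, 58) = 6
  i=2: min(2*3^2, 58) = 18
  i=3: min(2*3^3, 58) = 54
  i=4: min(2*3^4, 58) = 58
  i=5: min(2*3^5, 58) = 58

Answer: 2 6 18 54 58 58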